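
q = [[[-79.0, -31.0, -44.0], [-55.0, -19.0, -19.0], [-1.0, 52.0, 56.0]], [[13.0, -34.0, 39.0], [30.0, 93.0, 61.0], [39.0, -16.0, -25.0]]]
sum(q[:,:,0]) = -53.0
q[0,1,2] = -19.0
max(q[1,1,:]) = 93.0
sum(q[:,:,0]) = -53.0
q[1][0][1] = -34.0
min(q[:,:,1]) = -34.0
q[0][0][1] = -31.0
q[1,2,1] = -16.0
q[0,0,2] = -44.0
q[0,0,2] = -44.0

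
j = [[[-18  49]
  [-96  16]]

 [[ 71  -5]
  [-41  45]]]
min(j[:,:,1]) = -5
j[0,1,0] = -96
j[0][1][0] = -96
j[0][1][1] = 16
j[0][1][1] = 16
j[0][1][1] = 16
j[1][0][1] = -5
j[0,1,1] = 16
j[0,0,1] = 49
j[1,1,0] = -41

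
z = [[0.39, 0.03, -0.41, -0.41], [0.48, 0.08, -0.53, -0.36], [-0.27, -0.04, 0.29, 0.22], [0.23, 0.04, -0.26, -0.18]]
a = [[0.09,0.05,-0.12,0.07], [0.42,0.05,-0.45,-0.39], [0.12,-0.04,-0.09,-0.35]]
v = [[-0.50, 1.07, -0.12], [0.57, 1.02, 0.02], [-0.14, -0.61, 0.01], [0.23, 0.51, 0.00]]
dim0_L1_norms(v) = [1.44, 3.21, 0.15]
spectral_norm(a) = 0.80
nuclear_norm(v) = 2.49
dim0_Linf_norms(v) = [0.57, 1.07, 0.12]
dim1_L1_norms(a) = [0.33, 1.31, 0.6]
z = v @ a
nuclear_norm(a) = 1.06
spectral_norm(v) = 1.69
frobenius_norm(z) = 1.22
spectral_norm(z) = 1.22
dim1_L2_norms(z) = [0.7, 0.8, 0.45, 0.39]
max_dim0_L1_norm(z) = 1.49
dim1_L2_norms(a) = [0.17, 0.73, 0.38]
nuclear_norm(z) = 1.32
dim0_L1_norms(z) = [1.37, 0.19, 1.49, 1.17]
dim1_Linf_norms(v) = [1.07, 1.02, 0.61, 0.51]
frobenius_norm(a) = 0.84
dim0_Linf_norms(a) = [0.42, 0.05, 0.45, 0.39]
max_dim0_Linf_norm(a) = 0.45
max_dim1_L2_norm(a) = 0.73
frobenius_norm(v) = 1.87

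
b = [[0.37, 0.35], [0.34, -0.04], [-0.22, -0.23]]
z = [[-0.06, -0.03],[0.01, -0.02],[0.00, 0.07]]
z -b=[[-0.43, -0.38], [-0.33, 0.02], [0.22, 0.3]]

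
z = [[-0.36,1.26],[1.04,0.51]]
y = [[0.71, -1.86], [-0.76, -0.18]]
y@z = [[-2.19, -0.05],  [0.09, -1.05]]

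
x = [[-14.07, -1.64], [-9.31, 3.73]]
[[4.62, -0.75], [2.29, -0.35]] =x @ [[-0.31, 0.05], [-0.16, 0.03]]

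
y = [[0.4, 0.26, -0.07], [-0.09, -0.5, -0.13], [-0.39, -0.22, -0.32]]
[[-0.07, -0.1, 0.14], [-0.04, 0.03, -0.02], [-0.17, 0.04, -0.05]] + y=[[0.33, 0.16, 0.07], [-0.13, -0.47, -0.15], [-0.56, -0.18, -0.37]]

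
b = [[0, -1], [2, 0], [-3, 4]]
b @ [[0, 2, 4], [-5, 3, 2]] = [[5, -3, -2], [0, 4, 8], [-20, 6, -4]]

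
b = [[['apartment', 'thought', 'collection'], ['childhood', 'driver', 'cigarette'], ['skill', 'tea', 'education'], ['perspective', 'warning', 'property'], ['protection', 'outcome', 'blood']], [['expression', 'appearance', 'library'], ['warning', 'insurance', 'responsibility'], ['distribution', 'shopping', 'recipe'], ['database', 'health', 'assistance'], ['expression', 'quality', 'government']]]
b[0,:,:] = [['apartment', 'thought', 'collection'], ['childhood', 'driver', 'cigarette'], ['skill', 'tea', 'education'], ['perspective', 'warning', 'property'], ['protection', 'outcome', 'blood']]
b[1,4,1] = 'quality'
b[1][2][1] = 'shopping'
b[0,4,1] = 'outcome'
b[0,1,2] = 'cigarette'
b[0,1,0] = 'childhood'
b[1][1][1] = 'insurance'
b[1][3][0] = 'database'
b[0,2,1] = 'tea'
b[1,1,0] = 'warning'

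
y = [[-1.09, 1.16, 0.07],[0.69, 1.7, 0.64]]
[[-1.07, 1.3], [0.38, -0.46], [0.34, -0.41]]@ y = [[2.06, 0.97, 0.76],[-0.73, -0.34, -0.27],[-0.65, -0.3, -0.24]]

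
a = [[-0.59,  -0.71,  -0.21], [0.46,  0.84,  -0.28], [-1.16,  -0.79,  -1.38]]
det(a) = 0.005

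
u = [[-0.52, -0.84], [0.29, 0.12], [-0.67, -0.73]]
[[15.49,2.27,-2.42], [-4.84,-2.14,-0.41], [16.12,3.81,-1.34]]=u @ [[-12.18, -8.43, -3.48], [-10.90, 2.52, 5.03]]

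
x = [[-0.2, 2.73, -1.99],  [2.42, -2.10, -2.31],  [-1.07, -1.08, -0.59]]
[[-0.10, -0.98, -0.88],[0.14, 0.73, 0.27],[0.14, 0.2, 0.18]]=x@[[-0.04, 0.09, 0.01], [-0.07, -0.31, -0.24], [-0.04, 0.06, 0.11]]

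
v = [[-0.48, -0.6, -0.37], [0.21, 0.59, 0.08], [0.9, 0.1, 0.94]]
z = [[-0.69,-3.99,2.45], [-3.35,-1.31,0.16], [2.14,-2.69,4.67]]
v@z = [[1.55, 3.70, -3.0], [-1.95, -1.83, 0.98], [1.06, -6.25, 6.61]]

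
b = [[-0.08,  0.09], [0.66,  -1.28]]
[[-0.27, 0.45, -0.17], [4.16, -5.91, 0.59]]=b @ [[-0.68,-1.01,3.92], [-3.6,4.10,1.56]]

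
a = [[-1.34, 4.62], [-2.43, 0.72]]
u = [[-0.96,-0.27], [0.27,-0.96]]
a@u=[[2.53, -4.07], [2.53, -0.04]]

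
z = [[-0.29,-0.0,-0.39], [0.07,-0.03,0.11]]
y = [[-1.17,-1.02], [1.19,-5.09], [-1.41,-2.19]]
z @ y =[[0.89, 1.15], [-0.27, -0.16]]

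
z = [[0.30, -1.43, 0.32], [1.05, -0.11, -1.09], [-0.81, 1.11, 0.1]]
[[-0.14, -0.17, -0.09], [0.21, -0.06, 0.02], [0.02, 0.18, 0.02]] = z@[[0.07, -0.10, 0.16], [0.08, 0.09, 0.12], [-0.13, -0.05, 0.12]]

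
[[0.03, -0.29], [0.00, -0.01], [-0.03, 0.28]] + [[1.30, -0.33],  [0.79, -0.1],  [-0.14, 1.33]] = [[1.33, -0.62], [0.79, -0.11], [-0.17, 1.61]]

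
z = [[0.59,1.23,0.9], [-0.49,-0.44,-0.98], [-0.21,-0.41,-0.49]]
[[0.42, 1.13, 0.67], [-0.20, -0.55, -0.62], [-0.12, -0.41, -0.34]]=z@[[0.47,0.20,-0.12], [0.2,0.72,0.14], [-0.12,0.14,0.63]]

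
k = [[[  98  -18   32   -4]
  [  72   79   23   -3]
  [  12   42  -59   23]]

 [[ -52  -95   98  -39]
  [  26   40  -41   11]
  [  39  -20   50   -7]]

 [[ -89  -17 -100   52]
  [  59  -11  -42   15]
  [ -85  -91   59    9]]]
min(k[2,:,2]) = -100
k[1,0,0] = -52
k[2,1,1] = -11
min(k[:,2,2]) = -59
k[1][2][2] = 50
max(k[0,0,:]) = 98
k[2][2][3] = 9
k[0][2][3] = 23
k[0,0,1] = -18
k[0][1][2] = 23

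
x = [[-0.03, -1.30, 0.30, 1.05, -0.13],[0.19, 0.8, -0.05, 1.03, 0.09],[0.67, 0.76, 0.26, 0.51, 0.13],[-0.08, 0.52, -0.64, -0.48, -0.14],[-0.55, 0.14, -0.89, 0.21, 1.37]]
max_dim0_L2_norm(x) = 1.79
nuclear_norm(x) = 6.19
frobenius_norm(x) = 3.16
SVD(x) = [[0.74, 0.47, 0.17, 0.26, 0.37], [-0.15, 0.51, -0.54, 0.48, -0.44], [-0.14, 0.23, -0.62, -0.45, 0.59], [-0.39, -0.23, 0.04, 0.69, 0.56], [-0.51, 0.64, 0.54, -0.17, 0.07]] @ diag([1.9894664551976318, 1.68646113725677, 1.6692488105769416, 0.5739200538107747, 0.26962239593044657]) @ [[0.09, -0.73, 0.45, 0.31, -0.39],[-0.06, -0.04, -0.15, 0.82, 0.55],[-0.49, -0.62, -0.35, -0.36, 0.35],[-0.31, 0.06, -0.62, 0.30, -0.65],[0.8, -0.28, -0.52, -0.08, 0.04]]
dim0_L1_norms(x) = [1.52, 3.52, 2.14, 3.28, 1.86]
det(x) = -0.87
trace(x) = 1.92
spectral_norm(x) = 1.99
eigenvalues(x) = [(-1+0j), (0.31+0.78j), (0.31-0.78j), (1.43+0j), (0.87+0j)]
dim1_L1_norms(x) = [2.81, 2.16, 2.33, 1.86, 3.16]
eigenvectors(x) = [[0.81+0.00j, (0.26-0.49j), 0.26+0.49j, -0.13+0.00j, (-0.56+0j)], [0.15+0.00j, (-0.36-0.08j), -0.36+0.08j, (-0.01+0j), (0.65+0j)], [(-0.35+0j), -0.63+0.00j, (-0.63-0j), -0.00+0.00j, (0.27+0j)], [(-0.44+0j), 0.17-0.11j, 0.17+0.11j, -0.07+0.00j, (0.2+0j)], [(0.09+0j), -0.14-0.33j, (-0.14+0.33j), (0.99+0j), -0.40+0.00j]]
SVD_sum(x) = [[0.12, -1.08, 0.66, 0.46, -0.57], [-0.03, 0.22, -0.14, -0.10, 0.12], [-0.02, 0.20, -0.12, -0.09, 0.11], [-0.07, 0.57, -0.35, -0.24, 0.3], [-0.09, 0.75, -0.46, -0.32, 0.40]] + [[-0.05,-0.03,-0.12,0.65,0.44], [-0.05,-0.03,-0.13,0.70,0.47], [-0.02,-0.01,-0.06,0.31,0.21], [0.02,0.01,0.06,-0.32,-0.21], [-0.06,-0.04,-0.16,0.89,0.6]] + [[-0.14,-0.17,-0.1,-0.10,0.10], [0.45,0.56,0.32,0.33,-0.32], [0.51,0.63,0.36,0.37,-0.36], [-0.03,-0.04,-0.02,-0.03,0.02], [-0.45,-0.56,-0.32,-0.33,0.32]] + [[-0.05,0.01,-0.09,0.05,-0.10], [-0.09,0.02,-0.17,0.08,-0.18], [0.08,-0.02,0.16,-0.08,0.17], [-0.12,0.02,-0.25,0.12,-0.26], [0.03,-0.01,0.06,-0.03,0.06]] + [[0.08, -0.03, -0.05, -0.01, 0.00], [-0.1, 0.03, 0.06, 0.01, -0.0], [0.13, -0.04, -0.08, -0.01, 0.01], [0.12, -0.04, -0.08, -0.01, 0.01], [0.02, -0.01, -0.01, -0.0, 0.0]]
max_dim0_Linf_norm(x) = 1.37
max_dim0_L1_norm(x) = 3.52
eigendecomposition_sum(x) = [[(-0.14-0j), (-0.6+0j), (0.52+0j), (0.95+0j), (0.04-0j)], [(-0.03-0j), -0.11+0.00j, (0.1+0j), 0.18+0.00j, 0.01-0.00j], [(0.06+0j), 0.26-0.00j, -0.23-0.00j, -0.41-0.00j, (-0.02+0j)], [(0.08+0j), 0.33-0.00j, -0.29-0.00j, -0.52-0.00j, (-0.02+0j)], [-0.01-0.00j, (-0.06+0j), 0.06+0.00j, (0.1+0j), -0j]] + [[-0.09+0.30j, (0.04+0.1j), (-0.38+0.14j), (0.15+0.48j), (-0+0.07j)], [0.20+0.01j, 0.06-0.04j, (0.15+0.22j), (0.28-0.18j), (0.05-0.01j)], [(0.35-0.07j), (0.08-0.09j), (0.34+0.31j), (0.4-0.41j), 0.07-0.04j], [-0.08+0.08j, (-0.01+0.04j), -0.14-0.02j, -0.03+0.18j, -0.01+0.02j], [0.11+0.16j, 0.06+0.02j, -0.08+0.25j, 0.30+0.12j, (0.04+0.03j)]] + [[(-0.09-0.3j),0.04-0.10j,-0.38-0.14j,(0.15-0.48j),(-0-0.07j)],[0.20-0.01j,(0.06+0.04j),0.15-0.22j,0.28+0.18j,0.05+0.01j],[0.35+0.07j,0.08+0.09j,0.34-0.31j,(0.4+0.41j),(0.07+0.04j)],[-0.08-0.08j,(-0.01-0.04j),-0.14+0.02j,-0.03-0.18j,(-0.01-0.02j)],[0.11-0.16j,0.06-0.02j,-0.08-0.25j,(0.3-0.12j),0.04-0.03j]] + [[(0.12-0j), (-0.07-0j), 0.14+0.00j, (0.04-0j), (-0.17+0j)], [0.01-0.00j, (-0.01-0j), 0.01+0.00j, -0j, (-0.02+0j)], [0.00-0.00j, -0.00-0.00j, 0j, -0j, (-0+0j)], [(0.06-0j), -0.04-0.00j, 0.08+0.00j, 0.02-0.00j, -0.09+0.00j], [-0.89+0.00j, 0.57+0.00j, (-1.06-0j), -0.32+0.00j, (1.29-0j)]] + [[0.17-0.00j, -0.70+0.00j, (0.4-0j), (-0.24+0j), -0.00+0.00j], [-0.20+0.00j, 0.81-0.00j, (-0.46+0j), 0.28-0.00j, -0j], [(-0.08+0j), 0.34-0.00j, -0.19+0.00j, 0.12-0.00j, -0j], [-0.06+0.00j, 0.24-0.00j, -0.14+0.00j, 0.09-0.00j, -0j], [(0.12-0j), (-0.49+0j), 0.29-0.00j, -0.17+0.00j, -0.00+0.00j]]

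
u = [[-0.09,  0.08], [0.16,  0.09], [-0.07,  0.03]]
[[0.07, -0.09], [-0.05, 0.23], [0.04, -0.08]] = u@[[-0.49, 1.25], [0.29, 0.29]]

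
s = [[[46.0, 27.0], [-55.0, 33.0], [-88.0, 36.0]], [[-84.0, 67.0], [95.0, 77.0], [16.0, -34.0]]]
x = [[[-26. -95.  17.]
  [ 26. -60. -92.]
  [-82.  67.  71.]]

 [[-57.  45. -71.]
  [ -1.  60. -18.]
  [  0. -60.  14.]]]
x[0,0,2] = 17.0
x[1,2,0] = 0.0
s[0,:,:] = [[46.0, 27.0], [-55.0, 33.0], [-88.0, 36.0]]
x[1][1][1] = 60.0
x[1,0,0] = -57.0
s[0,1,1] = 33.0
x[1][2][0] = 0.0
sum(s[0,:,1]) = 96.0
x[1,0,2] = -71.0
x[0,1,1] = -60.0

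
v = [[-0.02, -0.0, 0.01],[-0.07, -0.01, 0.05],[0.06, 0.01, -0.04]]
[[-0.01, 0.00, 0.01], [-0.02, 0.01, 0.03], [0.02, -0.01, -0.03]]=v@ [[0.34, -0.17, -0.21], [-0.03, -0.14, -0.13], [0.11, -0.02, 0.35]]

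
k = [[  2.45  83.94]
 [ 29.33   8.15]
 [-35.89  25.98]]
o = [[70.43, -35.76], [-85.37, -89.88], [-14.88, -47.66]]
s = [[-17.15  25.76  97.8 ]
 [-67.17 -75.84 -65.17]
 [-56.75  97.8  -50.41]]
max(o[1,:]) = -85.37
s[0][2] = 97.8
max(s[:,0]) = -17.15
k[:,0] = [2.45, 29.33, -35.89]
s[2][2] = -50.41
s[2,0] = -56.75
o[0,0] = 70.43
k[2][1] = 25.98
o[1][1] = -89.88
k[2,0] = -35.89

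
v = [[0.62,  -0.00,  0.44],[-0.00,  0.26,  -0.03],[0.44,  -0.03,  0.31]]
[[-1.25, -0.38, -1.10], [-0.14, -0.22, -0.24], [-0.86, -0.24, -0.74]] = v @ [[-0.38, 0.04, -0.23],[-0.79, -0.97, -1.19],[-2.3, -0.93, -2.17]]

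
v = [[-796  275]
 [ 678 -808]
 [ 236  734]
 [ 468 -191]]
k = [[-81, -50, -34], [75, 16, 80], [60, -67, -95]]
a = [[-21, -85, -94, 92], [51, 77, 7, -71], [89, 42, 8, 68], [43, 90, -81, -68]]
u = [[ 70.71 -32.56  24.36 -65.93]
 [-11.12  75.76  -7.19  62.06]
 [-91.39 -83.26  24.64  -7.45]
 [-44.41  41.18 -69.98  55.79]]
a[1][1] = 77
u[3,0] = -44.41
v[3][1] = -191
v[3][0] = 468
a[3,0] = 43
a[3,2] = -81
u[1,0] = -11.12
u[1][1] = 75.76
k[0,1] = -50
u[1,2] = -7.19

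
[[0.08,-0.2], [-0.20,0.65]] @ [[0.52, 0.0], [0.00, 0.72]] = [[0.04, -0.14], [-0.1, 0.47]]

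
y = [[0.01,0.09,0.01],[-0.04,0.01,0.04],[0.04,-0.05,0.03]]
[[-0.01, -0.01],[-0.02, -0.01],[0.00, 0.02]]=y@[[0.11, 0.26], [-0.12, -0.19], [-0.27, 0.14]]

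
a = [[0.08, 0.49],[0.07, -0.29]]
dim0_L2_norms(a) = [0.11, 0.57]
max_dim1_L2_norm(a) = 0.5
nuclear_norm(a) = 0.67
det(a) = -0.06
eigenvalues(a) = [0.16, -0.37]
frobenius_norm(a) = 0.58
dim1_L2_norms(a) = [0.5, 0.3]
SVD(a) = [[-0.87, 0.50], [0.5, 0.87]] @ diag([0.5703836215284747, 0.10080934625351877]) @ [[-0.06,-1.0], [1.0,-0.06]]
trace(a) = -0.21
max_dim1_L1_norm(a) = 0.57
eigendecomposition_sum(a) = [[0.13, 0.15], [0.02, 0.02]] + [[-0.05, 0.34], [0.05, -0.31]]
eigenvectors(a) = [[0.99, -0.74],[0.15, 0.67]]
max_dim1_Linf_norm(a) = 0.49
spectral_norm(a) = 0.57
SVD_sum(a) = [[0.03,0.49], [-0.02,-0.28]] + [[0.05, -0.00], [0.09, -0.01]]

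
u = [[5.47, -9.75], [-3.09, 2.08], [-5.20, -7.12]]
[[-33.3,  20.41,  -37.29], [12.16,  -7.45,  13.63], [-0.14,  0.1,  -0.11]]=u @ [[-2.63, 1.61, -2.95], [1.94, -1.19, 2.17]]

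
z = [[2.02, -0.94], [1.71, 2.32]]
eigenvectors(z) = [[0.07-0.59j, 0.07+0.59j],[(-0.8+0j), (-0.8-0j)]]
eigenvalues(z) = [(2.17+1.26j), (2.17-1.26j)]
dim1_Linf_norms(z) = [2.02, 2.32]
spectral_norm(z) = 2.96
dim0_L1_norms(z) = [3.73, 3.26]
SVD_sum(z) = [[0.72, 0.61], [2.15, 1.8]] + [[1.3, -1.55], [-0.44, 0.52]]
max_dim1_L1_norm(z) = 4.03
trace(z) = 4.34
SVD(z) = [[-0.32,  -0.95], [-0.95,  0.32]] @ diag([2.955731837141052, 2.1293541994958893]) @ [[-0.77,  -0.64], [-0.64,  0.77]]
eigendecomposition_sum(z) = [[1.01+0.76j,-0.47+0.81j], [(0.85-1.47j),1.16+0.50j]] + [[1.01-0.76j, (-0.47-0.81j)], [(0.85+1.47j), 1.16-0.50j]]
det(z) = 6.29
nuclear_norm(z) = 5.09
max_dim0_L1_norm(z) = 3.73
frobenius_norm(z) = 3.64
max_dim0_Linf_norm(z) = 2.32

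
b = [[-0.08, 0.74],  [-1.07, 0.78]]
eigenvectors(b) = [[(-0.31+0.56j),  -0.31-0.56j], [(-0.77+0j),  -0.77-0.00j]]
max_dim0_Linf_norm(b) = 1.07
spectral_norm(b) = 1.43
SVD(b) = [[-0.41, -0.91], [-0.91, 0.41]] @ diag([1.430892410117658, 0.5097518128145101]) @ [[0.71, -0.71], [-0.71, -0.71]]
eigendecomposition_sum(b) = [[-0.04+0.49j, (0.37-0.17j)], [(-0.53+0.24j), 0.39+0.29j]] + [[(-0.04-0.49j), 0.37+0.17j], [(-0.54-0.24j), (0.39-0.29j)]]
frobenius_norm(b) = 1.52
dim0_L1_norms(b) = [1.15, 1.52]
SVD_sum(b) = [[-0.41, 0.41], [-0.92, 0.93]] + [[0.33, 0.33], [-0.15, -0.15]]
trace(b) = 0.70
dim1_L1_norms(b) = [0.82, 1.85]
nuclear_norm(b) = 1.94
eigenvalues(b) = [(0.35+0.78j), (0.35-0.78j)]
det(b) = 0.73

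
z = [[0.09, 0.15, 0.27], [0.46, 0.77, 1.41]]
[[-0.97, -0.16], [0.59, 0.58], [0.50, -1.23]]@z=[[-0.16,  -0.27,  -0.49], [0.32,  0.54,  0.98], [-0.52,  -0.87,  -1.6]]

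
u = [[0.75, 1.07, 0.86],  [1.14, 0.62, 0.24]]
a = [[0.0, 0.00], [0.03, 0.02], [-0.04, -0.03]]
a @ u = [[0.0, 0.00, 0.00],[0.05, 0.04, 0.03],[-0.06, -0.06, -0.04]]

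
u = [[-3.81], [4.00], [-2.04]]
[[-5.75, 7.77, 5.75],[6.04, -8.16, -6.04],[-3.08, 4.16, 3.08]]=u @ [[1.51, -2.04, -1.51]]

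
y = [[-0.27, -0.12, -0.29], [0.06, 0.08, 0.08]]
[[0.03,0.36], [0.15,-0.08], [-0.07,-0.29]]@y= [[0.01, 0.03, 0.02], [-0.05, -0.02, -0.05], [0.0, -0.01, -0.0]]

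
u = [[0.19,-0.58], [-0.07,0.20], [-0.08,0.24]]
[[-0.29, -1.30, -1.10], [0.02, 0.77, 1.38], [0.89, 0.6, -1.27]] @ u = [[0.12, -0.36], [-0.16, 0.47], [0.23, -0.70]]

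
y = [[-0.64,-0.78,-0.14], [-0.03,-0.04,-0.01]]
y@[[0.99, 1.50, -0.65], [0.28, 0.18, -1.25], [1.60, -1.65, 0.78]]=[[-1.08, -0.87, 1.28], [-0.06, -0.04, 0.06]]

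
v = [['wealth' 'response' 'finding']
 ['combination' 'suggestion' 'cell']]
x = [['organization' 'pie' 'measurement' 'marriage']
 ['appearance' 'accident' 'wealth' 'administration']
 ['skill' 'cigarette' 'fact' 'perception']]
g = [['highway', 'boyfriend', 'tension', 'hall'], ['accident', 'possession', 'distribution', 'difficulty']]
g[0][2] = 'tension'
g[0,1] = 'boyfriend'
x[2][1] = 'cigarette'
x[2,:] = ['skill', 'cigarette', 'fact', 'perception']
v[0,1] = 'response'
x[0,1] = 'pie'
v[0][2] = 'finding'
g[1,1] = 'possession'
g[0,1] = 'boyfriend'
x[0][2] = 'measurement'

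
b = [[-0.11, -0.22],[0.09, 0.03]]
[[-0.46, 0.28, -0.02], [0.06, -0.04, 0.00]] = b@[[-0.02, 0.01, -0.00], [2.09, -1.26, 0.07]]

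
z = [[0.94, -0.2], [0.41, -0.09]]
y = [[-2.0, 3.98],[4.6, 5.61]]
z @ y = [[-2.8, 2.62], [-1.23, 1.13]]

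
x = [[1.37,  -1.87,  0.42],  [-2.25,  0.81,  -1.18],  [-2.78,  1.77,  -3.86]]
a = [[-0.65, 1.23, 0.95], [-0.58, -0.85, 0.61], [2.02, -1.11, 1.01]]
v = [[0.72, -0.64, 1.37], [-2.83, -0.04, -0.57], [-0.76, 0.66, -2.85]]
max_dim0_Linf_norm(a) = 2.02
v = x + a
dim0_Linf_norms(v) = [2.83, 0.66, 2.85]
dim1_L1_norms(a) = [2.83, 2.04, 4.14]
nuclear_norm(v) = 6.45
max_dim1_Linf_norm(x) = 3.86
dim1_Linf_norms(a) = [1.23, 0.85, 2.02]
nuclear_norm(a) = 5.30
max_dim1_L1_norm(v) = 4.27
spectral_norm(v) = 3.87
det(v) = 2.64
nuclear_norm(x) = 8.36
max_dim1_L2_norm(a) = 2.52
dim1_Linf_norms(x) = [1.87, 2.25, 3.86]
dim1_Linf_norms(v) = [1.37, 2.83, 2.85]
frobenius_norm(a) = 3.26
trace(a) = -0.49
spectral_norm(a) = 2.66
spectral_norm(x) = 5.94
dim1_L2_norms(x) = [2.36, 2.67, 5.08]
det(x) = 7.96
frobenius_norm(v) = 4.50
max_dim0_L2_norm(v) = 3.21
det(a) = 4.60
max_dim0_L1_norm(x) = 6.4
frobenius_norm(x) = 6.20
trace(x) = -1.68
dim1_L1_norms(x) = [3.66, 4.24, 8.41]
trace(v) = -2.17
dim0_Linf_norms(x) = [2.78, 1.87, 3.86]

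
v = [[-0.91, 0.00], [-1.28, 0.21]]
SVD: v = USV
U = [[-0.57,  -0.82], [-0.82,  0.57]]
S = [1.58, 0.12]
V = [[0.99, -0.11], [0.11, 0.99]]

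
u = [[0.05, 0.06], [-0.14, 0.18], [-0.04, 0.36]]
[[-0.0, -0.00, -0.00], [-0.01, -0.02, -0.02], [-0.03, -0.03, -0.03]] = u @ [[0.01, 0.02, 0.02], [-0.07, -0.08, -0.09]]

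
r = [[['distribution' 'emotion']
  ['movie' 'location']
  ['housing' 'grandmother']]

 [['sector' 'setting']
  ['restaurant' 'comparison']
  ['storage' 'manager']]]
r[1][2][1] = 'manager'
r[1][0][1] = 'setting'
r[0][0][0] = 'distribution'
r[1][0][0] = 'sector'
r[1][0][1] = 'setting'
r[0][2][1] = 'grandmother'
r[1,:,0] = ['sector', 'restaurant', 'storage']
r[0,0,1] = 'emotion'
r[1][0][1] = 'setting'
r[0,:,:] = [['distribution', 'emotion'], ['movie', 'location'], ['housing', 'grandmother']]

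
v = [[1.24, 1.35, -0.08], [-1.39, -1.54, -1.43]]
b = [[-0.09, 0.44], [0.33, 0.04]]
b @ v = [[-0.72,-0.80,-0.62], [0.35,0.38,-0.08]]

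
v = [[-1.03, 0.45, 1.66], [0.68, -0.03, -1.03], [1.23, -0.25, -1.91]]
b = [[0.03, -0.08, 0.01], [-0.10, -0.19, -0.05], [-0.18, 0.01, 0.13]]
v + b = [[-1.0, 0.37, 1.67], [0.58, -0.22, -1.08], [1.05, -0.24, -1.78]]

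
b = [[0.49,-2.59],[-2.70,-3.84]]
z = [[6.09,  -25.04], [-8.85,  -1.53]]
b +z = [[6.58, -27.63], [-11.55, -5.37]]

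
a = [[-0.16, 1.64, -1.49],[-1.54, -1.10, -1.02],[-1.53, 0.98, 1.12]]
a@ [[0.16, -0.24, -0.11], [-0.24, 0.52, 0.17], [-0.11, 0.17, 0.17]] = [[-0.26,0.64,0.04], [0.13,-0.38,-0.19], [-0.6,1.07,0.53]]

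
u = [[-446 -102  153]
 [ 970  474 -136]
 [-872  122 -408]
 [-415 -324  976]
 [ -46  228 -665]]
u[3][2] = 976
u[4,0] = -46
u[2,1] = 122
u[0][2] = 153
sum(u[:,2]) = -80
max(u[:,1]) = 474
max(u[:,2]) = 976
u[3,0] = -415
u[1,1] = 474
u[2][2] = -408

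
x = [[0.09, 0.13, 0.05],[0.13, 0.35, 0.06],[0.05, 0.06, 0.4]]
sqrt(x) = [[0.25, 0.16, 0.05], [0.16, 0.57, 0.04], [0.05, 0.04, 0.63]]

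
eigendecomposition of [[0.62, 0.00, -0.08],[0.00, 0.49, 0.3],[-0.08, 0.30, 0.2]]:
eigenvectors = [[0.11, -0.86, -0.49],[-0.52, -0.47, 0.71],[0.85, -0.18, 0.50]]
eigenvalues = [0.0, 0.6, 0.7]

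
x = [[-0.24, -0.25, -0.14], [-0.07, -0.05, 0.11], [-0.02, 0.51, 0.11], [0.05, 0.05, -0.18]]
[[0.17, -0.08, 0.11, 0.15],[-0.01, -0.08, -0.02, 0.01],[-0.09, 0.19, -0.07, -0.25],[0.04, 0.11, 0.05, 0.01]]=x@[[-0.38, 0.10, -0.19, -0.05], [-0.12, 0.46, -0.07, -0.46], [-0.37, -0.43, -0.36, -0.19]]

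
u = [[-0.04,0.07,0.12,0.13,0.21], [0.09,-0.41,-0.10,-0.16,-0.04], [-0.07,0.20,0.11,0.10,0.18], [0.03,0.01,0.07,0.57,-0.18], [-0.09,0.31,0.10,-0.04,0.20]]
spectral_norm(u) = 0.70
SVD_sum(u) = [[-0.04,0.15,0.07,0.13,0.05], [0.07,-0.29,-0.13,-0.26,-0.09], [-0.05,0.19,0.09,0.17,0.06], [-0.05,0.23,0.10,0.2,0.07], [-0.05,0.19,0.08,0.17,0.06]] + [[-0.01, 0.02, 0.00, -0.04, 0.03],[0.02, -0.04, -0.01, 0.07, -0.05],[-0.02, 0.05, 0.01, -0.09, 0.06],[0.08, -0.21, -0.03, 0.36, -0.26],[-0.05, 0.12, 0.02, -0.21, 0.15]] + [[0.0,  -0.10,  0.05,  0.04,  0.13], [0.00,  -0.08,  0.04,  0.03,  0.1], [0.0,  -0.04,  0.02,  0.02,  0.06], [0.00,  -0.00,  0.0,  0.00,  0.01], [-0.00,  0.0,  -0.00,  -0.0,  -0.01]] + [[0.00, 0.0, 0.0, -0.0, -0.0], [-0.00, -0.0, -0.0, 0.0, 0.00], [-0.00, -0.0, -0.00, 0.00, 0.0], [0.00, 0.0, 0.0, -0.00, -0.0], [0.00, 0.00, 0.0, -0.0, -0.00]] + [[-0.00, -0.0, 0.0, -0.00, -0.0], [0.0, 0.0, -0.0, 0.0, 0.0], [0.0, 0.0, -0.00, 0.0, 0.00], [0.00, 0.0, -0.00, 0.0, 0.0], [0.0, 0.0, -0.00, 0.0, 0.0]]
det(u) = -0.00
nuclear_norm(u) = 1.55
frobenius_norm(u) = 0.96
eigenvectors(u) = [[-0.12+0.00j, (-0.22+0j), 0.78+0.00j, 0.74+0.00j, (0.74-0j)], [(0.14+0j), (-0.85+0j), 0.00+0.00j, (0.16-0.07j), (0.16+0.07j)], [(-0.05+0j), 0.15+0.00j, 0.50+0.00j, -0.06+0.58j, -0.06-0.58j], [-0.96+0.00j, 0.09+0.00j, (0.03+0j), 0.01-0.13j, 0.01+0.13j], [0.21+0.00j, 0.44+0.00j, (0.39+0j), (0.12-0.2j), 0.12+0.20j]]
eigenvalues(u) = [(0.61+0j), (-0.33+0j), (0.15+0j), 0.01j, -0.01j]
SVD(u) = [[-0.31, -0.1, 0.75, 0.40, -0.41], [0.61, 0.16, 0.58, -0.06, 0.51], [-0.4, -0.2, 0.31, -0.83, 0.09], [-0.47, 0.84, 0.03, 0.06, 0.27], [-0.39, -0.47, -0.03, 0.37, 0.7]] @ diag([0.7040977934850147, 0.6009117306846739, 0.2383286380242149, 0.006853908457407977, 0.0019680882763098615]) @ [[0.16, -0.68, -0.30, -0.61, -0.22], [0.17, -0.42, -0.07, 0.73, -0.51], [0.02, -0.56, 0.27, 0.22, 0.75], [0.81, 0.11, 0.54, -0.14, -0.09], [0.53, 0.19, -0.73, 0.17, 0.35]]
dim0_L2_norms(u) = [0.15, 0.56, 0.23, 0.62, 0.39]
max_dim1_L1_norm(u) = 0.86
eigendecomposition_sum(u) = [[0.00+0.00j, -0.00-0.00j, 0.01-0.00j, (0.07+0j), -0.02-0.00j], [-0.01-0.00j, 0.01+0.00j, (-0.01+0j), -0.08-0.00j, 0.03+0.00j], [0.00+0.00j, (-0-0j), 0.00-0.00j, 0.03+0.00j, (-0.01-0j)], [0.04+0.00j, -0.04-0.00j, (0.06-0j), (0.56+0j), (-0.19-0j)], [(-0.01-0j), 0.01+0.00j, -0.01+0.00j, -0.12-0.00j, 0.04+0.00j]] + [[0.02-0.00j, -0.10+0.00j, (-0.02-0j), (-0.02-0j), -0.02-0.00j], [0.09-0.00j, -0.41+0.00j, (-0.09-0j), (-0.08-0j), -0.06-0.00j], [-0.02+0.00j, 0.07-0.00j, (0.02+0j), 0.01+0.00j, (0.01+0j)], [(-0.01+0j), 0.04-0.00j, (0.01+0j), (0.01+0j), (0.01+0j)], [(-0.05+0j), 0.21-0.00j, 0.05+0.00j, (0.04+0j), (0.03+0j)]] + [[(-0.07-0j), (0.19+0j), (0.13+0j), (0.09-0j), 0.26-0.00j],[(-0-0j), 0.00+0.00j, 0.00+0.00j, 0.00-0.00j, 0.00-0.00j],[-0.05-0.00j, (0.12+0j), (0.09+0j), (0.06-0j), 0.17-0.00j],[-0.00-0.00j, (0.01+0j), 0.00+0.00j, -0j, (0.01-0j)],[-0.04-0.00j, 0.09+0.00j, (0.07+0j), (0.04-0j), (0.13-0j)]] + [[0.01j,(-0-0.01j),-0j,(-0-0j),-0.01-0.01j], [0.00+0.00j,-0.00-0.00j,(-0-0j),-0.00-0.00j,-0.00-0.00j], [-0.00+0.00j,-0j,0j,-0j,0.00-0.00j], [-0j,(-0+0j),-0.00-0.00j,(-0+0j),(-0+0j)], [0j,-0.00+0.00j,(-0-0j),-0.00+0.00j,(-0+0j)]] + [[-0.01j, -0.00+0.01j, 0.00+0.00j, (-0+0j), (-0.01+0.01j)], [0.00-0.00j, -0.00+0.00j, (-0+0j), (-0+0j), (-0+0j)], [(-0-0j), 0j, -0j, 0.00+0.00j, 0j], [0j, -0.00-0.00j, -0.00+0.00j, -0.00-0.00j, -0.00-0.00j], [-0j, (-0-0j), -0.00+0.00j, -0.00-0.00j, -0.00-0.00j]]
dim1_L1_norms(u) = [0.57, 0.8, 0.66, 0.86, 0.74]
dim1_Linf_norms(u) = [0.21, 0.41, 0.2, 0.57, 0.31]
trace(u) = 0.43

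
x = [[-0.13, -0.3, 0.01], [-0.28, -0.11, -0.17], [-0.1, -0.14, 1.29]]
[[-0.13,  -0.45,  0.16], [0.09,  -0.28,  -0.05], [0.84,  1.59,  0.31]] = x@[[-1.07,-0.55,0.31], [0.91,1.77,-0.67], [0.67,1.38,0.19]]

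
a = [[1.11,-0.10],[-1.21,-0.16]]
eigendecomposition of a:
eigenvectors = [[0.75, 0.07], [-0.66, 1.00]]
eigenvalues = [1.2, -0.25]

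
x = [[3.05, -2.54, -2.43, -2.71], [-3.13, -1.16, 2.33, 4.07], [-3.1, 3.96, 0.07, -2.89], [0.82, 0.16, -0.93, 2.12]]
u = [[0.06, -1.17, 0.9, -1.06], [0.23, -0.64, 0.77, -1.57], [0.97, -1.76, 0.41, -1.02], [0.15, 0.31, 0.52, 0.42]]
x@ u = [[-3.16, 1.49, -1.62, 2.1], [2.42, 1.57, -0.64, 4.47], [0.36, 0.07, -1.21, -4.22], [-0.50, 1.23, 1.58, 0.72]]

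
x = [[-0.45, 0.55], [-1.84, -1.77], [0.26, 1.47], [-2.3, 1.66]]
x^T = [[-0.45, -1.84, 0.26, -2.3],  [0.55, -1.77, 1.47, 1.66]]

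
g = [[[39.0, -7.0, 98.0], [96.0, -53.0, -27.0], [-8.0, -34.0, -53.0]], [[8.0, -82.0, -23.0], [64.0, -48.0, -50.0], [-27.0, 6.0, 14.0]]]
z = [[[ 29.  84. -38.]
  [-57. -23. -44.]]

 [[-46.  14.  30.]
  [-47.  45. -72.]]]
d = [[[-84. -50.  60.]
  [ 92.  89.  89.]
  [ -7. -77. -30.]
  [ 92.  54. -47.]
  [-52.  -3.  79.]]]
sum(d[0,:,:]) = 205.0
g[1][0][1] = -82.0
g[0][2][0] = -8.0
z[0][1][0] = -57.0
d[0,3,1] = 54.0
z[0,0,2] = -38.0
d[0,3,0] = 92.0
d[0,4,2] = 79.0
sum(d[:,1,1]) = 89.0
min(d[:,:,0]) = -84.0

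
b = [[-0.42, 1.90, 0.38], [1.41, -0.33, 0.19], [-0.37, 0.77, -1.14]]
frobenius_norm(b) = 2.84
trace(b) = -1.89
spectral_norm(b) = 2.28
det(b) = 3.19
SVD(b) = [[-0.79, -0.61, -0.05],[0.43, -0.61, 0.66],[-0.43, 0.5, 0.75]] @ diag([2.2816978518883944, 1.3427460944857585, 1.0412434097900103]) @ [[0.48, -0.87, 0.12], [-0.59, -0.43, -0.68], [0.64, 0.26, -0.72]]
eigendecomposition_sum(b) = [[0.6, 0.77, 0.15],[0.53, 0.68, 0.14],[0.08, 0.10, 0.02]] + [[-1.02, 1.13, 0.23], [1.13, -1.24, -0.25], [-1.65, 1.83, 0.37]] + [[0.0, -0.0, -0.01],[-0.24, 0.23, 0.31],[1.21, -1.15, -1.53]]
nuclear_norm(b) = 4.67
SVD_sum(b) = [[-0.87, 1.56, -0.22],[0.48, -0.86, 0.12],[-0.48, 0.85, -0.12]] + [[0.49, 0.35, 0.56], [0.49, 0.35, 0.56], [-0.4, -0.29, -0.46]] + [[-0.03, -0.01, 0.04], [0.44, 0.18, -0.49], [0.5, 0.2, -0.56]]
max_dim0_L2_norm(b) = 2.08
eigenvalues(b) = [1.3, -1.89, -1.3]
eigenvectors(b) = [[0.75, 0.46, 0.0], [0.66, -0.5, -0.2], [0.09, 0.74, 0.98]]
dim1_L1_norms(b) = [2.7, 1.93, 2.28]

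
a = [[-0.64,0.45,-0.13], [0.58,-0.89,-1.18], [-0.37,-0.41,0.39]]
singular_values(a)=[1.66, 0.72, 0.59]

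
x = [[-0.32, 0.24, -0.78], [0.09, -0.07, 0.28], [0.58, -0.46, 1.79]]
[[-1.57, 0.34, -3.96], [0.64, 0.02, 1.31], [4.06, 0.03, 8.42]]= x @ [[-1.68, -2.07, 4.15], [2.20, 5.53, -0.34], [3.38, 2.11, 3.27]]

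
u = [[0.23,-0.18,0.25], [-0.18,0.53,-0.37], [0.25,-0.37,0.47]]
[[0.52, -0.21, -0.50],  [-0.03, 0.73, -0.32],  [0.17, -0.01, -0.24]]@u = [[0.03, -0.02, -0.03], [-0.22, 0.51, -0.43], [-0.02, 0.05, -0.07]]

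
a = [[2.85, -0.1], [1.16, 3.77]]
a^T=[[2.85,1.16],[-0.10,3.77]]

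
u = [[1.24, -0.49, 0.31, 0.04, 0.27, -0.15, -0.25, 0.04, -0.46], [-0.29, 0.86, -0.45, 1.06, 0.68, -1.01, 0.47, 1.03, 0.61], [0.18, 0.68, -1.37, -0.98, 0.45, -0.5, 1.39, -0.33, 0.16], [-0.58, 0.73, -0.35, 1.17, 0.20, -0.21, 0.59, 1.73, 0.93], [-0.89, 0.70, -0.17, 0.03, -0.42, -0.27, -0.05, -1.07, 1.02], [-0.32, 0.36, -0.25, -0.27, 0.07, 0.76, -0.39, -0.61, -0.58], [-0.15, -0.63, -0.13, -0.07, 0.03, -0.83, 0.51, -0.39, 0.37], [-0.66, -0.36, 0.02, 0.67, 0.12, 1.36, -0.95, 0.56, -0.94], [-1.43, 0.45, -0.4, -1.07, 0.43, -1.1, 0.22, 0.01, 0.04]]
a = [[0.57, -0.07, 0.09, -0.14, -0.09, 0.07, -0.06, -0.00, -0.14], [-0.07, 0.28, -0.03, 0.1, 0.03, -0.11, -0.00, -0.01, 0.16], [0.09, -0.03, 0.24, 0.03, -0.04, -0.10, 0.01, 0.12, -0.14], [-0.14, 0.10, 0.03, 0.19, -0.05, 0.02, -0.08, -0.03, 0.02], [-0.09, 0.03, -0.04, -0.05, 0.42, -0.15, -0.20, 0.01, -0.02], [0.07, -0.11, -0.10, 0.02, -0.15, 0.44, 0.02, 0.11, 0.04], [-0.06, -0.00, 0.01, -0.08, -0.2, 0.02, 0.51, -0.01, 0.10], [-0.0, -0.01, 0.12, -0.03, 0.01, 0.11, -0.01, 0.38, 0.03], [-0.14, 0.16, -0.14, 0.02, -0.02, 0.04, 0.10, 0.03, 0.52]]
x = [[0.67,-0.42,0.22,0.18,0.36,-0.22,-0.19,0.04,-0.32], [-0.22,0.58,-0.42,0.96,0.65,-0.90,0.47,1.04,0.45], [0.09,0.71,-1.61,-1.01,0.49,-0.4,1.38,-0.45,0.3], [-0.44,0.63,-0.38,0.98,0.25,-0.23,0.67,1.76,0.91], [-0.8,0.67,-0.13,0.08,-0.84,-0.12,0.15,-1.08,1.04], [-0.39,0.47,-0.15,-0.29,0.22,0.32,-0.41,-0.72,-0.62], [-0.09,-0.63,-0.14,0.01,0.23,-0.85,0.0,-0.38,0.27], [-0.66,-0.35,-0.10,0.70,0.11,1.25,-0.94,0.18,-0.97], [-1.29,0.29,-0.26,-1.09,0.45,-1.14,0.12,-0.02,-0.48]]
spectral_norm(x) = 3.48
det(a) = -0.00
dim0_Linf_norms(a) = [0.57, 0.28, 0.24, 0.19, 0.42, 0.44, 0.51, 0.38, 0.52]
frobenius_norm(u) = 6.10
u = a + x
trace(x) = -0.20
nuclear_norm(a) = 3.55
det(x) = 0.00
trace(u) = 3.35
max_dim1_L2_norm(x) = 2.59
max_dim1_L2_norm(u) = 2.58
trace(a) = 3.55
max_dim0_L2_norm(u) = 2.48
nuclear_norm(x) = 14.33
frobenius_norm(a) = 1.44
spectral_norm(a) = 0.84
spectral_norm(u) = 3.79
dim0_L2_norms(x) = [1.9, 1.64, 1.76, 2.17, 1.37, 2.18, 1.92, 2.5, 1.98]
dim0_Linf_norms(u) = [1.43, 0.86, 1.37, 1.17, 0.68, 1.36, 1.39, 1.73, 1.02]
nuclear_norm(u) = 14.60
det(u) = -0.42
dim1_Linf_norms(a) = [0.57, 0.28, 0.24, 0.19, 0.42, 0.44, 0.51, 0.38, 0.52]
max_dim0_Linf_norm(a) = 0.57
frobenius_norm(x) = 5.88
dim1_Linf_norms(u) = [1.24, 1.06, 1.39, 1.73, 1.07, 0.76, 0.83, 1.36, 1.43]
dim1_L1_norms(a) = [1.23, 0.79, 0.8, 0.66, 1.01, 1.06, 0.99, 0.7, 1.17]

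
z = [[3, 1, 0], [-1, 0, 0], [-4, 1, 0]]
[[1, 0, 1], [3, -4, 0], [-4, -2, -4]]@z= [[-1, 2, 0], [13, 3, 0], [6, -8, 0]]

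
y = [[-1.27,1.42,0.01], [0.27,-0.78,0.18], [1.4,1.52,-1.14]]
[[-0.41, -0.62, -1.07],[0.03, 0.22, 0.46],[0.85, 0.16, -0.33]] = y @ [[0.49, 0.47, 0.36], [0.15, -0.02, -0.43], [0.06, 0.41, 0.16]]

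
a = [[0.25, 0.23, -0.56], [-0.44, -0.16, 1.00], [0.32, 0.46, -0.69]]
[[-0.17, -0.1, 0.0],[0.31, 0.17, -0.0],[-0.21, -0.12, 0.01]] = a@[[-0.15, -0.07, -0.01], [0.03, -0.01, 0.03], [0.25, 0.14, 0.0]]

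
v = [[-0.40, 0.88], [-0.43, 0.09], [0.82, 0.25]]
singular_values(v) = [1.07, 0.85]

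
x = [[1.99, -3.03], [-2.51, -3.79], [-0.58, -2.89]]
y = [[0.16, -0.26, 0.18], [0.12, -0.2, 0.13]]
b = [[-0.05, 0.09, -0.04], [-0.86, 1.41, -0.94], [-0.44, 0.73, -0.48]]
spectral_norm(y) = 0.44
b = x @ y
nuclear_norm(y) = 0.45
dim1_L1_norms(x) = [5.02, 6.3, 3.47]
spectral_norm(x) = 5.75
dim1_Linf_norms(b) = [0.09, 1.41, 0.73]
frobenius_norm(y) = 0.44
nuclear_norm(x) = 8.82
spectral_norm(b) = 2.14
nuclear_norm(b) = 2.16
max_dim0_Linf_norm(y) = 0.26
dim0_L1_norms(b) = [1.35, 2.23, 1.46]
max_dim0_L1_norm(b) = 2.23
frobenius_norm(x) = 6.52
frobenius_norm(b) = 2.14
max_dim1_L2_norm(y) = 0.35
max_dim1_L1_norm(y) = 0.6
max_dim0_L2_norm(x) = 5.65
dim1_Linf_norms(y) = [0.26, 0.2]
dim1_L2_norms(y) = [0.35, 0.27]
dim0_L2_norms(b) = [0.97, 1.59, 1.06]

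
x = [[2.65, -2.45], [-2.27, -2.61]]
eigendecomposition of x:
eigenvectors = [[0.94,0.37], [-0.35,0.93]]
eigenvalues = [3.55, -3.51]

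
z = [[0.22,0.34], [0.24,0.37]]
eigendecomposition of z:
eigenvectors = [[-0.84, -0.68], [0.54, -0.74]]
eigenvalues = [-0.0, 0.59]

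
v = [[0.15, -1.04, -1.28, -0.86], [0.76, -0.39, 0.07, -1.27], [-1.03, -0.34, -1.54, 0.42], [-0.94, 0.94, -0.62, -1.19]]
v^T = [[0.15, 0.76, -1.03, -0.94], [-1.04, -0.39, -0.34, 0.94], [-1.28, 0.07, -1.54, -0.62], [-0.86, -1.27, 0.42, -1.19]]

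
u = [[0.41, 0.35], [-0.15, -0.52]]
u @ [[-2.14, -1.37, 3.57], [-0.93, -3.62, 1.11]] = [[-1.20, -1.83, 1.85],[0.80, 2.09, -1.11]]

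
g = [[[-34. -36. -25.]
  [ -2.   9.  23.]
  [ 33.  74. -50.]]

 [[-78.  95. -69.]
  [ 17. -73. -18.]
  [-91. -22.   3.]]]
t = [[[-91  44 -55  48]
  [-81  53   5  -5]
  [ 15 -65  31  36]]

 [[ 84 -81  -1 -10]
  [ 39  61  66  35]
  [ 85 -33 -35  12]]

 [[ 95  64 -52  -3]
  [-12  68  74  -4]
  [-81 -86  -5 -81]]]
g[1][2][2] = 3.0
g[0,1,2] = 23.0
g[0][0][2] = -25.0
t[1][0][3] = -10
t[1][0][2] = -1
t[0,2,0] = 15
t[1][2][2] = -35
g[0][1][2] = 23.0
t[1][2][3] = 12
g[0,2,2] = -50.0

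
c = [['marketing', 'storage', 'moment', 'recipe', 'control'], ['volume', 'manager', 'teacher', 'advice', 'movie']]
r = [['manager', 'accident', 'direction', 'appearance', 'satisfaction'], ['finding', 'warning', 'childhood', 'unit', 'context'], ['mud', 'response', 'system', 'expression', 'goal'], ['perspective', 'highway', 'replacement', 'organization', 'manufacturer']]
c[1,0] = 'volume'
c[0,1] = 'storage'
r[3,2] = 'replacement'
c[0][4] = 'control'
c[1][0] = 'volume'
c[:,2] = ['moment', 'teacher']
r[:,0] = ['manager', 'finding', 'mud', 'perspective']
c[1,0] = 'volume'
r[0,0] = 'manager'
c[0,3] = 'recipe'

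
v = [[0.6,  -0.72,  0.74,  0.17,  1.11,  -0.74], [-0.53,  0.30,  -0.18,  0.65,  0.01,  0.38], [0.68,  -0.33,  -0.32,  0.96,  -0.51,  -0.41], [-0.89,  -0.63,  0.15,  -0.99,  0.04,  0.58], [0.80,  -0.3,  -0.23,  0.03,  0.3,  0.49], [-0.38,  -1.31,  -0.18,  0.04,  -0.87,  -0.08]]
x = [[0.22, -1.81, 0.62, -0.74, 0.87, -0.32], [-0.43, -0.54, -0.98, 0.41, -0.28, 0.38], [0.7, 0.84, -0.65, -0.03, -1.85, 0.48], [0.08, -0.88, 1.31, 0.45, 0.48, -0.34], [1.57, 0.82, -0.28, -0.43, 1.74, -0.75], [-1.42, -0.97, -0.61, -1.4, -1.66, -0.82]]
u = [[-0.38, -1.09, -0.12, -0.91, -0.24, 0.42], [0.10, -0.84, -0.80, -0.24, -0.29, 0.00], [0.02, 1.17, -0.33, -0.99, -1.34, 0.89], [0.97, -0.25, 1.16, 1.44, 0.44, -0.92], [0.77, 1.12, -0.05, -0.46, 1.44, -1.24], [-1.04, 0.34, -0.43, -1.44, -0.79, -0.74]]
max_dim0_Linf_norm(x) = 1.85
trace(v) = -0.19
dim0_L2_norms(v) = [1.64, 1.71, 0.89, 1.53, 1.53, 1.2]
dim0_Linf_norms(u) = [1.04, 1.17, 1.16, 1.44, 1.44, 1.24]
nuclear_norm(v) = 7.48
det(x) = -16.56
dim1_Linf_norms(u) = [1.09, 0.84, 1.34, 1.44, 1.44, 1.44]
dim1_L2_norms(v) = [1.8, 0.99, 1.42, 1.59, 1.06, 1.63]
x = v + u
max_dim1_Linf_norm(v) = 1.31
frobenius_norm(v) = 3.54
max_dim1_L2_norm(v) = 1.8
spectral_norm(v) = 2.14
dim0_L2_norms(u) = [1.66, 2.17, 1.52, 2.49, 2.2, 1.97]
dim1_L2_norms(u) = [1.55, 1.22, 2.25, 2.34, 2.38, 2.15]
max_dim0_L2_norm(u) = 2.49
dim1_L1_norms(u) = [3.16, 2.27, 4.74, 5.18, 5.08, 4.78]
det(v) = -0.02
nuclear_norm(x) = 11.79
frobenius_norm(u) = 4.97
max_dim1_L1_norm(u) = 5.18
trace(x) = 0.40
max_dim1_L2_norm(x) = 2.95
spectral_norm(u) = 3.55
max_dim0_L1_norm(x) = 6.88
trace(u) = 0.59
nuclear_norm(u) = 10.59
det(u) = -11.30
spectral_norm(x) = 3.74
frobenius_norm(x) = 5.56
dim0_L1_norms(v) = [3.88, 3.59, 1.8, 2.84, 2.84, 2.68]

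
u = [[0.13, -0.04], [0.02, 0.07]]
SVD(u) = [[-1.00, 0.02], [0.02, 1.00]] @ diag([0.1360258416907893, 0.07278028848742171]) @ [[-0.95, 0.3], [0.30, 0.95]]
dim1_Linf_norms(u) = [0.13, 0.07]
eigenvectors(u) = [[0.89, 0.71], [0.45, 0.71]]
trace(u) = 0.20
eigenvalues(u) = [0.11, 0.09]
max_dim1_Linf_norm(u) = 0.13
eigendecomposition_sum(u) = [[0.22, -0.22], [0.11, -0.11]] + [[-0.09, 0.18], [-0.09, 0.18]]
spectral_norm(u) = 0.14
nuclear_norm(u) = 0.21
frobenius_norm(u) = 0.15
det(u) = 0.01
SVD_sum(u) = [[0.13, -0.04], [-0.00, 0.00]] + [[0.00,0.00], [0.02,0.07]]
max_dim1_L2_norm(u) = 0.14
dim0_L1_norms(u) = [0.15, 0.11]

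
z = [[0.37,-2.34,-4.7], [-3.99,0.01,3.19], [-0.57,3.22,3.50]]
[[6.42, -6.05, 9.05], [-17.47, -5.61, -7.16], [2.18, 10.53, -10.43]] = z@[[1.40,0.81,1.22], [4.99,4.24,-2.25], [-3.74,-0.76,-0.71]]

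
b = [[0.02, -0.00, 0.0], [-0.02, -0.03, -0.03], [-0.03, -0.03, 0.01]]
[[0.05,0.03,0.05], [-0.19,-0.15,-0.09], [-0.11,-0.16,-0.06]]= b @ [[2.55,1.59,2.38], [2.03,3.81,0.05], [2.49,0.05,1.20]]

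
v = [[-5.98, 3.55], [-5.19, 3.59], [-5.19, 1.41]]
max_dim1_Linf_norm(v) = 5.98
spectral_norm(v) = 10.73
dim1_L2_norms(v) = [6.95, 6.31, 5.38]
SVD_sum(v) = [[-6.12,3.3], [-5.52,2.97], [-4.61,2.48]] + [[0.14, 0.25],[0.33, 0.62],[-0.58, -1.07]]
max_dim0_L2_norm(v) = 9.47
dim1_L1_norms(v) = [9.53, 8.78, 6.6]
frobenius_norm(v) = 10.82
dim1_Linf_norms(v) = [5.98, 5.19, 5.19]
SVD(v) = [[-0.65, -0.2], [-0.58, -0.49], [-0.49, 0.85]] @ diag([10.726145908073898, 1.4356510574333914]) @ [[0.88,-0.47], [-0.47,-0.88]]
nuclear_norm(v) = 12.16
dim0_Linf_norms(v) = [5.98, 3.59]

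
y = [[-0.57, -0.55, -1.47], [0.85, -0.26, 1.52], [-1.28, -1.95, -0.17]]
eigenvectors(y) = [[(0.77+0j),0.43-0.30j,(0.43+0.3j)], [-0.24+0.00j,-0.68+0.00j,-0.68-0.00j], [-0.59+0.00j,0.02-0.51j,0.02+0.51j]]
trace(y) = -1.00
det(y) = 2.20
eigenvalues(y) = [(0.72+0j), (-0.86+1.53j), (-0.86-1.53j)]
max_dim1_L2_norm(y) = 2.34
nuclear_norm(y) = 5.07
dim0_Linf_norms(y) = [1.28, 1.95, 1.52]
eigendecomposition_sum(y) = [[(0.57-0j), (0.35-0j), (-0.34-0j)], [-0.18+0.00j, -0.11+0.00j, (0.11+0j)], [-0.43+0.00j, -0.27+0.00j, (0.26+0j)]] + [[-0.57-0.11j, (-0.45-0.75j), -0.57+0.16j], [0.51+0.54j, -0.07+1.12j, 0.71+0.25j], [-0.42+0.37j, (-0.84-0.1j), -0.21+0.53j]] + [[-0.57+0.11j,  (-0.45+0.75j),  (-0.57-0.16j)], [(0.51-0.54j),  -0.07-1.12j,  0.71-0.25j], [-0.42-0.37j,  -0.84+0.10j,  (-0.21-0.53j)]]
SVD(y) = [[-0.54, -0.35, 0.76], [0.45, 0.65, 0.62], [-0.71, 0.68, -0.2]] @ diag([2.7520636219726073, 1.8992960981797449, 0.42121271592179055]) @ [[0.58, 0.57, 0.58], [-0.06, -0.68, 0.73], [0.81, -0.46, -0.36]]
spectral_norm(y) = 2.75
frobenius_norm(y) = 3.37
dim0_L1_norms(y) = [2.7, 2.76, 3.16]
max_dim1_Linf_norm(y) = 1.95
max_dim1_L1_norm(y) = 3.4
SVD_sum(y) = [[-0.87, -0.85, -0.87], [0.71, 0.7, 0.72], [-1.13, -1.11, -1.14]] + [[0.04,0.45,-0.48],[-0.07,-0.84,0.90],[-0.08,-0.88,0.94]] + [[0.26,  -0.15,  -0.12], [0.21,  -0.12,  -0.09], [-0.07,  0.04,  0.03]]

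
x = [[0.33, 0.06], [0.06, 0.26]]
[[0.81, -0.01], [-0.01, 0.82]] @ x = [[0.27, 0.05],[0.05, 0.21]]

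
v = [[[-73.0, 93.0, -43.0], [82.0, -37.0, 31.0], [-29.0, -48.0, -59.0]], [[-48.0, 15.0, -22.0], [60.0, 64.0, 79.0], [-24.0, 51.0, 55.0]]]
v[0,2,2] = -59.0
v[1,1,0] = 60.0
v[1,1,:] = [60.0, 64.0, 79.0]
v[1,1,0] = 60.0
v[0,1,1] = -37.0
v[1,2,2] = 55.0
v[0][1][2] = 31.0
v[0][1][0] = 82.0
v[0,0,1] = 93.0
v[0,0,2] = -43.0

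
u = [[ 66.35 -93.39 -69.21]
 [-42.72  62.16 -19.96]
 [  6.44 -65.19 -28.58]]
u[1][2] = -19.96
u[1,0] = -42.72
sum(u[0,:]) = -96.25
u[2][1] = -65.19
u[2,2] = -28.58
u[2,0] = 6.44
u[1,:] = [-42.72, 62.16, -19.96]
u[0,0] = 66.35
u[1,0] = -42.72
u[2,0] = 6.44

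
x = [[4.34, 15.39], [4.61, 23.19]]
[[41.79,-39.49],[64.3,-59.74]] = x@[[-0.69, 0.12], [2.91, -2.6]]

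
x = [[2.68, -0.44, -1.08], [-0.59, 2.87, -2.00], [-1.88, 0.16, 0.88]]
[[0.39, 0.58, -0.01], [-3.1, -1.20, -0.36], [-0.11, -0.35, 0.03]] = x@ [[0.39, -0.17, 0.08], [-0.45, -0.87, 0.03], [0.79, -0.60, 0.20]]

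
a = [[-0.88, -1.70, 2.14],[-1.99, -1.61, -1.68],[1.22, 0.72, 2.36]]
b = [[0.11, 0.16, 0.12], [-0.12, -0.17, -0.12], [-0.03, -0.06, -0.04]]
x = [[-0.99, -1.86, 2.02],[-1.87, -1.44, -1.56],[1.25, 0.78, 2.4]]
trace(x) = -0.03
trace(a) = -0.13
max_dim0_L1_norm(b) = 0.39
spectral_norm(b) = 0.34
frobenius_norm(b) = 0.34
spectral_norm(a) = 4.03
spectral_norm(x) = 3.90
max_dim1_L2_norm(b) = 0.24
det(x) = -1.81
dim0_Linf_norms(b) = [0.12, 0.17, 0.12]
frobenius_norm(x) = 4.95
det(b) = 0.00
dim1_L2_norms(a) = [2.87, 3.06, 2.75]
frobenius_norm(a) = 5.02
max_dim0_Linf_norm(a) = 2.36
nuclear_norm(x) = 7.09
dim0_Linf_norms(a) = [1.99, 1.7, 2.36]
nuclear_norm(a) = 7.11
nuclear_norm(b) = 0.35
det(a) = -1.08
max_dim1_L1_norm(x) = 4.87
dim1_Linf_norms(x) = [2.02, 1.87, 2.4]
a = b + x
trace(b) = -0.10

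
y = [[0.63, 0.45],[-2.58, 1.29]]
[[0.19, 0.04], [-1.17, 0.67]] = y @ [[0.39, -0.13], [-0.13, 0.26]]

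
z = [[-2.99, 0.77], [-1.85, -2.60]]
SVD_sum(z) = [[-2.28, -0.94], [-2.50, -1.04]] + [[-0.71,1.71], [0.65,-1.56]]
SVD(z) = [[-0.67, -0.74], [-0.74, 0.67]] @ diag([3.6608958833796503, 2.512636330839371]) @ [[0.92, 0.38], [0.38, -0.92]]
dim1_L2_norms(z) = [3.09, 3.19]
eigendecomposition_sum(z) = [[(-1.5+0.36j), (0.38+0.91j)], [-0.92-2.20j, (-1.3+0.82j)]] + [[-1.50-0.36j, 0.38-0.91j], [(-0.92+2.2j), -1.30-0.82j]]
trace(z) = -5.59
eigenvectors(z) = [[(-0.09+0.53j), -0.09-0.53j], [-0.84+0.00j, (-0.84-0j)]]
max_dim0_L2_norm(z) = 3.52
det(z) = 9.20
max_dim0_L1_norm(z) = 4.84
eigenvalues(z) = [(-2.8+1.18j), (-2.8-1.18j)]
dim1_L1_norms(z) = [3.76, 4.45]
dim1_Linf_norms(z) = [2.99, 2.6]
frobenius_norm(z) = 4.44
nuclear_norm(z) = 6.17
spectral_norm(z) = 3.66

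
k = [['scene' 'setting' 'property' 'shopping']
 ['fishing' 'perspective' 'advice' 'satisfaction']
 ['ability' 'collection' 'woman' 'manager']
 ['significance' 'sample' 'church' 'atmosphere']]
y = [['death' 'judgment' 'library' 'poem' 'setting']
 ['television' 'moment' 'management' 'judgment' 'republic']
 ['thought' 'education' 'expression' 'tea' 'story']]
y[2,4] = 'story'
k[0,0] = 'scene'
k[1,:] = ['fishing', 'perspective', 'advice', 'satisfaction']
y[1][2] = 'management'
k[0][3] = 'shopping'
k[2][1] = 'collection'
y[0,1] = 'judgment'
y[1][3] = 'judgment'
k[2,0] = 'ability'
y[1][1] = 'moment'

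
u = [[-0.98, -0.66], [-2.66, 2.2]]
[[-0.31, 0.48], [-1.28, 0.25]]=u @ [[0.39, -0.31], [-0.11, -0.26]]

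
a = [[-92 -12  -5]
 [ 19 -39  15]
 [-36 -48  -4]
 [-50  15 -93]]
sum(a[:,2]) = -87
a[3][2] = -93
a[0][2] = -5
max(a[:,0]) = 19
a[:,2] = [-5, 15, -4, -93]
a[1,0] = 19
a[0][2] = -5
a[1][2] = 15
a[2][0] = -36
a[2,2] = -4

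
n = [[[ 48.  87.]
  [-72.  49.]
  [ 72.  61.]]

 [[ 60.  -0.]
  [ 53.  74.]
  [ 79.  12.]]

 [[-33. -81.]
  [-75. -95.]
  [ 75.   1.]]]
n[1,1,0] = 53.0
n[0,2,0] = 72.0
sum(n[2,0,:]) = -114.0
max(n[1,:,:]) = 79.0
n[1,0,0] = 60.0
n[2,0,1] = -81.0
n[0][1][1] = 49.0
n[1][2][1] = 12.0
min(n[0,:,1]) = 49.0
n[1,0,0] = 60.0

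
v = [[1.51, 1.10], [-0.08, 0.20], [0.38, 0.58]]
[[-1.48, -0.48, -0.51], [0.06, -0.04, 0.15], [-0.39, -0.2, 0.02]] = v@[[-0.93,-0.13,-0.69], [-0.07,-0.26,0.48]]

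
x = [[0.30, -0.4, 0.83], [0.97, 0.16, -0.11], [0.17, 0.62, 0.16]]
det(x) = 0.57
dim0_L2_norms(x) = [1.03, 0.75, 0.85]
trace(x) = 0.62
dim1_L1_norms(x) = [1.53, 1.24, 0.95]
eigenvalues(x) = [(-0.13+0.8j), (-0.13-0.8j), (0.87+0j)]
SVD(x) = [[-0.5, 0.85, 0.18], [-0.83, -0.41, -0.38], [-0.25, -0.34, 0.91]] @ diag([1.0647110350982925, 0.948297767262653, 0.5687897294647556]) @ [[-0.94, -0.08, -0.34], [-0.21, -0.65, 0.73], [-0.28, 0.76, 0.59]]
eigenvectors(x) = [[(-0.21+0.51j), -0.21-0.51j, (0.5+0j)], [0.69+0.00j, (0.69-0j), 0.59+0.00j], [(-0.06-0.47j), -0.06+0.47j, 0.63+0.00j]]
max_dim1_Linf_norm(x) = 0.97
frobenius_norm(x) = 1.54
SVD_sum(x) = [[0.5,0.04,0.18], [0.83,0.07,0.30], [0.25,0.02,0.09]] + [[-0.17, -0.52, 0.59], [0.08, 0.25, -0.28], [0.07, 0.21, -0.23]] + [[-0.03,0.08,0.06], [0.06,-0.16,-0.13], [-0.14,0.39,0.3]]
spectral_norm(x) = 1.06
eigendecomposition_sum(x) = [[-0.00+0.27j, (-0.26-0.1j), 0.25-0.12j], [0.31-0.12j, (0.01+0.34j), -0.25-0.23j], [(-0.11-0.2j), 0.23-0.03j, (-0.13+0.19j)]] + [[(-0-0.27j), -0.26+0.10j, (0.25+0.12j)], [0.31+0.12j, 0.01-0.34j, -0.25+0.23j], [(-0.11+0.2j), 0.23+0.03j, -0.13-0.19j]] + [[(0.31+0j), (0.12+0j), (0.34-0j)], [0.36+0.00j, (0.14+0j), 0.39-0.00j], [0.38+0.00j, 0.15+0.00j, 0.42-0.00j]]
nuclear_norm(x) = 2.58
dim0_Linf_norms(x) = [0.97, 0.62, 0.83]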